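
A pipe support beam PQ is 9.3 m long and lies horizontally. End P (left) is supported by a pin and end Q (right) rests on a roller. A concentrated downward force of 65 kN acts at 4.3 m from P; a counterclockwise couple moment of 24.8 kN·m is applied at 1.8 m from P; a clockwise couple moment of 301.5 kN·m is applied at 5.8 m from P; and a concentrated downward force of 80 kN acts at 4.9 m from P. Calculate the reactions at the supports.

Moments about P: Q_y·9.3 − 65·4.3 + 24.8 − 301.5 − 80·4.9 = 0 → Q_y = 948.2/9.3 = 101.957 ≈ 102.0 kN.
ΣF_y = 0: P_y + 101.957 − 65 − 80 = 0 → P_y = 43.04 kN.
ΣF_x = 0: no horizontal applied forces, so P_x = 0.

P_x = 0, P_y = 43.04 kN, Q_y = 102.0 kN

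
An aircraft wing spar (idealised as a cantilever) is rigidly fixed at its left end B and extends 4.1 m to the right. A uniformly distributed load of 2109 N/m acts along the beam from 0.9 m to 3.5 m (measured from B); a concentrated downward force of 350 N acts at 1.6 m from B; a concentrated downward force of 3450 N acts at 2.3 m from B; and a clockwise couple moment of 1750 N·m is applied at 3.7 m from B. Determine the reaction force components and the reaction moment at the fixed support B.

B_x = 0, B_y = 9283 N, M_B = 22310 N·m

Resultant of the distributed load: 2109 × 2.6 = 5483.4 N at 2.2 m from B.
ΣF_x = 0: B_x = 0.
ΣF_y = 0: B_y − 2109·2.6 − 350 − 3450 = 0 → B_y = 9283 N.
ΣM about B: M_B − (2109·2.6)·2.2 − 350·1.6 − 3450·2.3 − 1750 = 0 → M_B = 22310 N·m.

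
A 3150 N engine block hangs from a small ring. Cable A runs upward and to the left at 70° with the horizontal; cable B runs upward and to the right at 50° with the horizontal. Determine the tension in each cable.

ΣF_x = 0: −T_A·cos70° + T_B·cos50° = 0 → T_B = 0.532089·T_A.
ΣF_y = 0: T_A·sin70° + T_B·sin50° = 3150.
Substitute: T_A·(0.939693 + 0.532089·0.766044) = 3150 → T_A = 2338.02 ≈ 2338 N.
Then T_B = 0.532089 × 2338.02 = 1244 N.

T_A = 2338 N, T_B = 1244 N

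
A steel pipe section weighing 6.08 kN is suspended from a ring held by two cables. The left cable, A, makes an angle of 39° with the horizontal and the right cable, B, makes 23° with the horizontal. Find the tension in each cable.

ΣF_x = 0: −T_A·cos39° + T_B·cos23° = 0 → T_B = 0.844261·T_A.
ΣF_y = 0: T_A·sin39° + T_B·sin23° = 6.08.
Substitute: T_A·(0.62932 + 0.844261·0.390731) = 6.08 → T_A = 6.33862 ≈ 6.339 kN.
Then T_B = 0.844261 × 6.33862 = 5.351 kN.

T_A = 6.339 kN, T_B = 5.351 kN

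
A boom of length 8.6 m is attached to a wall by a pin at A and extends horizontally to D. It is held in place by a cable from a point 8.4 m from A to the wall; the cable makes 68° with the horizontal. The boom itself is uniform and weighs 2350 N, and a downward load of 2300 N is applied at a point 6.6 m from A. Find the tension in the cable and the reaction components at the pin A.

T = 3247 N, A_x = 1216 N, A_y = 1640 N

ΣM about A: T·sin68°·8.4 − 2350·4.3 − 2300·6.6 = 0 → T = 25285/(8.4·0.927184) = 3246.52 ≈ 3247 N.
ΣF_x = 0: A_x − T·cos68° = 0 → A_x = 3246.52 × 0.374607 = 1216 N.
ΣF_y = 0: A_y + T·sin68° − 2350 − 2300 = 0 → A_y = 4650 − 3246.52 × 0.927184 = 1640 N.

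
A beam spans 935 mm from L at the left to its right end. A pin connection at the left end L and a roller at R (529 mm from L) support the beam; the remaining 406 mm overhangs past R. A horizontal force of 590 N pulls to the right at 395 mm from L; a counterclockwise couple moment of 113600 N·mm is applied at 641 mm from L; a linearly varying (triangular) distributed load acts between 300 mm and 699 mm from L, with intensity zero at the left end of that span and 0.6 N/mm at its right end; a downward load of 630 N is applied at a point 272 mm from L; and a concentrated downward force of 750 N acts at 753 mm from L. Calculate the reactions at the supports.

Resultant of the triangular load: ½ × 0.6 × 399 = 119.7 N, acting at 566 mm from L (one-third of the span from the peak).
Taking moments about L: R_y·529 + 113600 − (½·0.6·399)·566 − 630·272 − 750·753 = 0 → R_y = 690260.2/529 = 1304.84 ≈ 1305 N.
ΣF_y = 0: L_y + 1304.84 − ½·0.6·399 − 630 − 750 = 0 → L_y = 194.9 N.
ΣF_x = 0: L_x + 590 = 0 → L_x = -590.0 N.

L_x = -590.0 N, L_y = 194.9 N, R_y = 1305 N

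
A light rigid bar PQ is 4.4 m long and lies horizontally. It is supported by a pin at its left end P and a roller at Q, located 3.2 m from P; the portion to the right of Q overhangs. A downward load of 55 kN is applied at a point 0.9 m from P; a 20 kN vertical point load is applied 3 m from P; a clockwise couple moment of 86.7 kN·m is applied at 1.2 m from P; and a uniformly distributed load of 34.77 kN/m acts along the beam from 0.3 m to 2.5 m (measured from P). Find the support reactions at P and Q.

P_x = 0, P_y = 56.72 kN, Q_y = 94.78 kN

Resultant of the distributed load: 34.77 × 2.2 = 76.494 kN at 1.4 m from P.
Moments about P: Q_y·3.2 − 55·0.9 − 20·3 − 86.7 − (34.77·2.2)·1.4 = 0 → Q_y = 303.2916/3.2 = 94.7786 ≈ 94.78 kN.
ΣF_y = 0: P_y + 94.7786 − 55 − 20 − 34.77·2.2 = 0 → P_y = 56.72 kN.
ΣF_x = 0: no horizontal applied forces, so P_x = 0.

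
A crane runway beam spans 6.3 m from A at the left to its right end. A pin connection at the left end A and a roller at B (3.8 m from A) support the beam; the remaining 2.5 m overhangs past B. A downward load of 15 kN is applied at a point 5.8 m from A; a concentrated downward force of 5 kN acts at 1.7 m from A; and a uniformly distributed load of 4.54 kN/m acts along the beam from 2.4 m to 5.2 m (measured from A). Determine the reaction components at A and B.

A_x = 0, A_y = -5.132 kN, B_y = 37.84 kN

Resultant of the distributed load: 4.54 × 2.8 = 12.712 kN at 3.8 m from A.
ΣM about A: B_y·3.8 − 15·5.8 − 5·1.7 − (4.54·2.8)·3.8 = 0 → B_y = 143.8056/3.8 = 37.8436 ≈ 37.84 kN.
ΣF_y = 0: A_y + 37.8436 − 15 − 5 − 4.54·2.8 = 0 → A_y = -5.132 kN.
ΣF_x = 0: no horizontal applied forces, so A_x = 0.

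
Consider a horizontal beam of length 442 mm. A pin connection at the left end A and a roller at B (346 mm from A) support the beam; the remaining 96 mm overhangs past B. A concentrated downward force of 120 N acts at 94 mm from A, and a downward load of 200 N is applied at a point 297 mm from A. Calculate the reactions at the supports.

A_x = 0, A_y = 115.7 N, B_y = 204.3 N

Taking moments about A: B_y·346 − 120·94 − 200·297 = 0 → B_y = 70680/346 = 204.277 ≈ 204.3 N.
ΣF_y = 0: A_y + 204.277 − 120 − 200 = 0 → A_y = 115.7 N.
ΣF_x = 0: no horizontal applied forces, so A_x = 0.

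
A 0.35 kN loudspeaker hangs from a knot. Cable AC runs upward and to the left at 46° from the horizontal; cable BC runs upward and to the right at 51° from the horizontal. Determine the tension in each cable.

ΣF_x = 0: −T_AC·cos46° + T_BC·cos51° = 0 → T_BC = 1.10382·T_AC.
ΣF_y = 0: T_AC·sin46° + T_BC·sin51° = 0.35.
Substitute: T_AC·(0.71934 + 1.10382·0.777146) = 0.35 → T_AC = 0.221917 ≈ 0.2219 kN.
Then T_BC = 1.10382 × 0.221917 = 0.2450 kN.

T_AC = 0.2219 kN, T_BC = 0.2450 kN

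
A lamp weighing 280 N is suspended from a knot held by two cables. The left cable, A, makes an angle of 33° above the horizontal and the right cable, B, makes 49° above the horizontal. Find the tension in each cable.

T_A = 185.5 N, T_B = 237.1 N

ΣF_x = 0: −T_A·cos33° + T_B·cos49° = 0 → T_B = 1.27835·T_A.
ΣF_y = 0: T_A·sin33° + T_B·sin49° = 280.
Substitute: T_A·(0.544639 + 1.27835·0.75471) = 280 → T_A = 185.501 ≈ 185.5 N.
Then T_B = 1.27835 × 185.501 = 237.1 N.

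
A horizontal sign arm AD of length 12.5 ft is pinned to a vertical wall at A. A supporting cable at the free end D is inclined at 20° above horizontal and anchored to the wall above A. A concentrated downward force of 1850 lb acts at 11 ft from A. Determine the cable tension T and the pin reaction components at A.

T = 4760 lb, A_x = 4473 lb, A_y = 222.0 lb

ΣM about A: T·sin20°·12.5 − 1850·11 = 0 → T = 20350/(12.5·0.34202) = 4759.96 ≈ 4760 lb.
ΣF_x = 0: A_x − T·cos20° = 0 → A_x = 4759.96 × 0.939693 = 4473 lb.
ΣF_y = 0: A_y + T·sin20° − 1850 = 0 → A_y = 1850 − 4759.96 × 0.34202 = 222.0 lb.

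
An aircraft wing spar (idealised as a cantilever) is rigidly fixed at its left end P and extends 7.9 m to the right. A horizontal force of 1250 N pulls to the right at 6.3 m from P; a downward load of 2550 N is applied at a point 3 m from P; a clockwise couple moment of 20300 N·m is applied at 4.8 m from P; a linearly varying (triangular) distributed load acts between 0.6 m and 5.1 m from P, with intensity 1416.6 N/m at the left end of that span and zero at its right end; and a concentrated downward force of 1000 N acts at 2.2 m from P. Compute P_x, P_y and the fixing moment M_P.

Resultant of the triangular load: ½ × 1416.6 × 4.5 = 3187.35 N, acting at 2.1 m from P (one-third of the span from the peak).
ΣF_x = 0: P_x + 1250 = 0 → P_x = -1250 N.
ΣF_y = 0: P_y − 2550 − ½·1416.6·4.5 − 1000 = 0 → P_y = 6737 N.
ΣM about P: M_P − 2550·3 − 20300 − (½·1416.6·4.5)·2.1 − 1000·2.2 = 0 → M_P = 36840 N·m.

P_x = -1250 N, P_y = 6737 N, M_P = 36840 N·m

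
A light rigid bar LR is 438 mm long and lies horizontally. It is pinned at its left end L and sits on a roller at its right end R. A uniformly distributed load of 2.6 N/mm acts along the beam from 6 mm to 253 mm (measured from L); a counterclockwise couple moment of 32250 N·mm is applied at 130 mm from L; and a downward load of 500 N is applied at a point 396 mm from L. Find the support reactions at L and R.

L_x = 0, L_y = 573.9 N, R_y = 568.3 N

Resultant of the distributed load: 2.6 × 247 = 642.2 N at 129.5 mm from L.
Taking moments about L: R_y·438 − (2.6·247)·129.5 + 32250 − 500·396 = 0 → R_y = 248914.9/438 = 568.299 ≈ 568.3 N.
ΣF_y = 0: L_y + 568.299 − 2.6·247 − 500 = 0 → L_y = 573.9 N.
ΣF_x = 0: no horizontal applied forces, so L_x = 0.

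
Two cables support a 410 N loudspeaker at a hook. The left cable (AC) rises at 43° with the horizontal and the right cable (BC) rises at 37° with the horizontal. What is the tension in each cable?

ΣF_x = 0: −T_AC·cos43° + T_BC·cos37° = 0 → T_BC = 0.915754·T_AC.
ΣF_y = 0: T_AC·sin43° + T_BC·sin37° = 410.
Substitute: T_AC·(0.681998 + 0.915754·0.601815) = 410 → T_AC = 332.492 ≈ 332.5 N.
Then T_BC = 0.915754 × 332.492 = 304.5 N.

T_AC = 332.5 N, T_BC = 304.5 N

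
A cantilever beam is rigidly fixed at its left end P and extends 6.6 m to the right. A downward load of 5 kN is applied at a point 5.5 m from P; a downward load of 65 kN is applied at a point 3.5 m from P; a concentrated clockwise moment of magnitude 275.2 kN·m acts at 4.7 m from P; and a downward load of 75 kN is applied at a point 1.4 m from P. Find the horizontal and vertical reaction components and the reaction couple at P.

P_x = 0, P_y = 145.0 kN, M_P = 635.2 kN·m

ΣF_x = 0: P_x = 0.
ΣF_y = 0: P_y − 5 − 65 − 75 = 0 → P_y = 145.0 kN.
ΣM about P: M_P − 5·5.5 − 65·3.5 − 275.2 − 75·1.4 = 0 → M_P = 635.2 kN·m.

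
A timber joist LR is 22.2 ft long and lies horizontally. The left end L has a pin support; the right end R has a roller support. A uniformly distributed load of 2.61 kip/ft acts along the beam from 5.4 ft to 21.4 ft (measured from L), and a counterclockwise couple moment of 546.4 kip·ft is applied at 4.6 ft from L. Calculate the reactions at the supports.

Resultant of the distributed load: 2.61 × 16 = 41.76 kip at 13.4 ft from L.
Moments about L: R_y·22.2 − (2.61·16)·13.4 + 546.4 = 0 → R_y = 13.184/22.2 = 0.593874 ≈ 0.5939 kip.
ΣF_y = 0: L_y + 0.593874 − 2.61·16 = 0 → L_y = 41.17 kip.
ΣF_x = 0: no horizontal applied forces, so L_x = 0.

L_x = 0, L_y = 41.17 kip, R_y = 0.5939 kip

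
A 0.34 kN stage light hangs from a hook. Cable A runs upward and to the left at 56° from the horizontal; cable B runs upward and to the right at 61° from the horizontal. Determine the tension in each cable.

T_A = 0.1850 kN, T_B = 0.2134 kN

ΣF_x = 0: −T_A·cos56° + T_B·cos61° = 0 → T_B = 1.15343·T_A.
ΣF_y = 0: T_A·sin56° + T_B·sin61° = 0.34.
Substitute: T_A·(0.829038 + 1.15343·0.87462) = 0.34 → T_A = 0.184999 ≈ 0.1850 kN.
Then T_B = 1.15343 × 0.184999 = 0.2134 kN.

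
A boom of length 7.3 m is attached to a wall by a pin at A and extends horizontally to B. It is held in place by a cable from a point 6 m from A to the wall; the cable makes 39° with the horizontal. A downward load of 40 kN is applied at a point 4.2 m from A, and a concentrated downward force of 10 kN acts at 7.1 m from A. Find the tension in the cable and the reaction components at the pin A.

ΣM about A: T·sin39°·6 − 40·4.2 − 10·7.1 = 0 → T = 239/(6·0.62932) = 63.2958 ≈ 63.30 kN.
ΣF_x = 0: A_x − T·cos39° = 0 → A_x = 63.2958 × 0.777146 = 49.19 kN.
ΣF_y = 0: A_y + T·sin39° − 40 − 10 = 0 → A_y = 50 − 63.2958 × 0.62932 = 10.17 kN.

T = 63.30 kN, A_x = 49.19 kN, A_y = 10.17 kN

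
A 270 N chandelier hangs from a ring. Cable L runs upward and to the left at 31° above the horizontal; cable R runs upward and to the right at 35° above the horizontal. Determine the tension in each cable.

ΣF_x = 0: −T_L·cos31° + T_R·cos35° = 0 → T_R = 1.04641·T_L.
ΣF_y = 0: T_L·sin31° + T_R·sin35° = 270.
Substitute: T_L·(0.515038 + 1.04641·0.573576) = 270 → T_L = 242.102 ≈ 242.1 N.
Then T_R = 1.04641 × 242.102 = 253.3 N.

T_L = 242.1 N, T_R = 253.3 N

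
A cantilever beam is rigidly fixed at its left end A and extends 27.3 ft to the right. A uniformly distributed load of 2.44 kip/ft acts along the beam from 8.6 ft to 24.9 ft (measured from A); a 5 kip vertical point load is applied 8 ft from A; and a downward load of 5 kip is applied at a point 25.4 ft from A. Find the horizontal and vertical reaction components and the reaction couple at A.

Resultant of the distributed load: 2.44 × 16.3 = 39.772 kip at 16.75 ft from A.
ΣF_x = 0: A_x = 0.
ΣF_y = 0: A_y − 2.44·16.3 − 5 − 5 = 0 → A_y = 49.77 kip.
ΣM about A: M_A − (2.44·16.3)·16.75 − 5·8 − 5·25.4 = 0 → M_A = 833.2 kip·ft.

A_x = 0, A_y = 49.77 kip, M_A = 833.2 kip·ft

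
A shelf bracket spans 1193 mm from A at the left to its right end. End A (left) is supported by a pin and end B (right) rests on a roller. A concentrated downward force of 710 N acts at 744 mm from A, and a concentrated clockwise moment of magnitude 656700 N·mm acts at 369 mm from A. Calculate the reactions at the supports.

Moments about A: B_y·1193 − 710·744 − 656700 = 0 → B_y = 1184940/1193 = 993.244 ≈ 993.2 N.
ΣF_y = 0: A_y + 993.244 − 710 = 0 → A_y = -283.2 N.
ΣF_x = 0: no horizontal applied forces, so A_x = 0.

A_x = 0, A_y = -283.2 N, B_y = 993.2 N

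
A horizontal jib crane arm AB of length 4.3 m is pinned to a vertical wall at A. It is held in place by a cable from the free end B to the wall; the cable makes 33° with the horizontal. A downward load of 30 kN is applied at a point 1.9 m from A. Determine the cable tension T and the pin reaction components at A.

T = 24.34 kN, A_x = 20.41 kN, A_y = 16.74 kN

ΣM about A: T·sin33°·4.3 − 30·1.9 = 0 → T = 57/(4.3·0.544639) = 24.3387 ≈ 24.34 kN.
ΣF_x = 0: A_x − T·cos33° = 0 → A_x = 24.3387 × 0.838671 = 20.41 kN.
ΣF_y = 0: A_y + T·sin33° − 30 = 0 → A_y = 30 − 24.3387 × 0.544639 = 16.74 kN.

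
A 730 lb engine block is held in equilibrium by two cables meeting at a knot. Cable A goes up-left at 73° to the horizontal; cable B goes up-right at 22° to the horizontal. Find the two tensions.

T_A = 679.4 lb, T_B = 214.2 lb

ΣF_x = 0: −T_A·cos73° + T_B·cos22° = 0 → T_B = 0.315333·T_A.
ΣF_y = 0: T_A·sin73° + T_B·sin22° = 730.
Substitute: T_A·(0.956305 + 0.315333·0.374607) = 730 → T_A = 679.429 ≈ 679.4 lb.
Then T_B = 0.315333 × 679.429 = 214.2 lb.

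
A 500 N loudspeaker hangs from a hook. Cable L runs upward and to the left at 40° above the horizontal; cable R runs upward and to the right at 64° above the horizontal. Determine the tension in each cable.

T_L = 225.9 N, T_R = 394.7 N

ΣF_x = 0: −T_L·cos40° + T_R·cos64° = 0 → T_R = 1.74748·T_L.
ΣF_y = 0: T_L·sin40° + T_R·sin64° = 500.
Substitute: T_L·(0.642788 + 1.74748·0.898794) = 500 → T_L = 225.896 ≈ 225.9 N.
Then T_R = 1.74748 × 225.896 = 394.7 N.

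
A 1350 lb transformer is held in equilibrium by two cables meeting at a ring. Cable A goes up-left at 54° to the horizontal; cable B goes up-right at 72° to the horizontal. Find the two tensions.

T_A = 515.7 lb, T_B = 980.8 lb

ΣF_x = 0: −T_A·cos54° + T_B·cos72° = 0 → T_B = 1.90211·T_A.
ΣF_y = 0: T_A·sin54° + T_B·sin72° = 1350.
Substitute: T_A·(0.809017 + 1.90211·0.951057) = 1350 → T_A = 515.655 ≈ 515.7 lb.
Then T_B = 1.90211 × 515.655 = 980.8 lb.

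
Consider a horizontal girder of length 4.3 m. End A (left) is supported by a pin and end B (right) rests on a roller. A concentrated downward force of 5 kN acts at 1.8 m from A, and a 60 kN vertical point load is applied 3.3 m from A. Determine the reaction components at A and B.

A_x = 0, A_y = 16.86 kN, B_y = 48.14 kN

Moments about A: B_y·4.3 − 5·1.8 − 60·3.3 = 0 → B_y = 207/4.3 = 48.1395 ≈ 48.14 kN.
ΣF_y = 0: A_y + 48.1395 − 5 − 60 = 0 → A_y = 16.86 kN.
ΣF_x = 0: no horizontal applied forces, so A_x = 0.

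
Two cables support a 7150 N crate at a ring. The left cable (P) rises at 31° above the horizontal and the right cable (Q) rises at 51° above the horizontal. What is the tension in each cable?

T_P = 4544 N, T_Q = 6189 N

ΣF_x = 0: −T_P·cos31° + T_Q·cos51° = 0 → T_Q = 1.36205·T_P.
ΣF_y = 0: T_P·sin31° + T_Q·sin51° = 7150.
Substitute: T_P·(0.515038 + 1.36205·0.777146) = 7150 → T_P = 4543.87 ≈ 4544 N.
Then T_Q = 1.36205 × 4543.87 = 6189 N.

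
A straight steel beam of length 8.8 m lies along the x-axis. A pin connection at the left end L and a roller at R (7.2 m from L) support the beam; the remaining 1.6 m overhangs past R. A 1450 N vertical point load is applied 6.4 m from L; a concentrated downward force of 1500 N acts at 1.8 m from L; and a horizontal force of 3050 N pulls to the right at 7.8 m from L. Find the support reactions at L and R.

L_x = -3050 N, L_y = 1286 N, R_y = 1664 N

Moments about L: R_y·7.2 − 1450·6.4 − 1500·1.8 = 0 → R_y = 11980/7.2 = 1663.89 ≈ 1664 N.
ΣF_y = 0: L_y + 1663.89 − 1450 − 1500 = 0 → L_y = 1286 N.
ΣF_x = 0: L_x + 3050 = 0 → L_x = -3050 N.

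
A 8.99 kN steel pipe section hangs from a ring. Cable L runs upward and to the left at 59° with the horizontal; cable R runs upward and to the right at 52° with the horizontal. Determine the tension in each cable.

ΣF_x = 0: −T_L·cos59° + T_R·cos52° = 0 → T_R = 0.836561·T_L.
ΣF_y = 0: T_L·sin59° + T_R·sin52° = 8.99.
Substitute: T_L·(0.857167 + 0.836561·0.788011) = 8.99 → T_L = 5.92857 ≈ 5.929 kN.
Then T_R = 0.836561 × 5.92857 = 4.960 kN.

T_L = 5.929 kN, T_R = 4.960 kN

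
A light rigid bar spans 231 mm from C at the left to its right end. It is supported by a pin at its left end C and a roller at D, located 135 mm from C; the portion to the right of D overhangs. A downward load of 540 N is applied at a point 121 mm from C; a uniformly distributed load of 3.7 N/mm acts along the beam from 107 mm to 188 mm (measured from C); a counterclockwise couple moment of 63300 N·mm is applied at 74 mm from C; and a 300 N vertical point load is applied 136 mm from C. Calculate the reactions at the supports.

C_x = 0, C_y = 494.9 N, D_y = 644.8 N

Resultant of the distributed load: 3.7 × 81 = 299.7 N at 147.5 mm from C.
Taking moments about C: D_y·135 − 540·121 − (3.7·81)·147.5 + 63300 − 300·136 = 0 → D_y = 87045.75/135 = 644.783 ≈ 644.8 N.
ΣF_y = 0: C_y + 644.783 − 540 − 3.7·81 − 300 = 0 → C_y = 494.9 N.
ΣF_x = 0: no horizontal applied forces, so C_x = 0.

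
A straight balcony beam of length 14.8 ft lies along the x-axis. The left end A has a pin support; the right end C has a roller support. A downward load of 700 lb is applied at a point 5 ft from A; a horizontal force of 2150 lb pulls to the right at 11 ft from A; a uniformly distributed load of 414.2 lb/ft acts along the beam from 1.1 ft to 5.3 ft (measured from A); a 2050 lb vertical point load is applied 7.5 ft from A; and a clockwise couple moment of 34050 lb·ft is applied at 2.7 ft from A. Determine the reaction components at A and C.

Resultant of the distributed load: 414.2 × 4.2 = 1739.64 lb at 3.2 ft from A.
ΣM about A: C_y·14.8 − 700·5 − (414.2·4.2)·3.2 − 2050·7.5 − 34050 = 0 → C_y = 58491.848/14.8 = 3952.15 ≈ 3952 lb.
ΣF_y = 0: A_y + 3952.15 − 700 − 414.2·4.2 − 2050 = 0 → A_y = 537.5 lb.
ΣF_x = 0: A_x + 2150 = 0 → A_x = -2150 lb.

A_x = -2150 lb, A_y = 537.5 lb, C_y = 3952 lb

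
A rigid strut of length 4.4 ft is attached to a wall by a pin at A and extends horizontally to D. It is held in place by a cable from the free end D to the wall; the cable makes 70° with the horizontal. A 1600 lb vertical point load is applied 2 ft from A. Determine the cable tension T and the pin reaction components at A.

T = 773.9 lb, A_x = 264.7 lb, A_y = 872.7 lb

ΣM about A: T·sin70°·4.4 − 1600·2 = 0 → T = 3200/(4.4·0.939693) = 773.947 ≈ 773.9 lb.
ΣF_x = 0: A_x − T·cos70° = 0 → A_x = 773.947 × 0.34202 = 264.7 lb.
ΣF_y = 0: A_y + T·sin70° − 1600 = 0 → A_y = 1600 − 773.947 × 0.939693 = 872.7 lb.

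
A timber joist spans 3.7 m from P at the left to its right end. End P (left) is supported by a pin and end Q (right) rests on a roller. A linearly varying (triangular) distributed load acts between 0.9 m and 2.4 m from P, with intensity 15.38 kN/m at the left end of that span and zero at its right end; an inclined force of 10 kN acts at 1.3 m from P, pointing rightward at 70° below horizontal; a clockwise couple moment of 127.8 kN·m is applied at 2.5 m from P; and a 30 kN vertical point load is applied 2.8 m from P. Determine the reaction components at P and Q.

Resultant of the triangular load: ½ × 15.38 × 1.5 = 11.535 kN, acting at 1.4 m from P (one-third of the span from the peak).
Taking moments about P: Q_y·3.7 − (½·15.38·1.5)·1.4 − 10·sin70°·1.3 − 127.8 − 30·2.8 = 0 → Q_y = 240.165/3.7 = 64.9095 ≈ 64.91 kN.
ΣF_y = 0: P_y + 64.9095 − ½·15.38·1.5 − 10·sin70° − 30 = 0 → P_y = -13.98 kN.
ΣF_x = 0: P_x + 10·cos70° = 0 → P_x = -3.420 kN.

P_x = -3.420 kN, P_y = -13.98 kN, Q_y = 64.91 kN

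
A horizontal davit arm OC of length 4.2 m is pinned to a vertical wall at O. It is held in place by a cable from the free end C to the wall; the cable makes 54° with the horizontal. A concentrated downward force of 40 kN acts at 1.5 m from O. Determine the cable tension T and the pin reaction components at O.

ΣM about O: T·sin54°·4.2 − 40·1.5 = 0 → T = 60/(4.2·0.809017) = 17.6581 ≈ 17.66 kN.
ΣF_x = 0: O_x − T·cos54° = 0 → O_x = 17.6581 × 0.587785 = 10.38 kN.
ΣF_y = 0: O_y + T·sin54° − 40 = 0 → O_y = 40 − 17.6581 × 0.809017 = 25.71 kN.

T = 17.66 kN, O_x = 10.38 kN, O_y = 25.71 kN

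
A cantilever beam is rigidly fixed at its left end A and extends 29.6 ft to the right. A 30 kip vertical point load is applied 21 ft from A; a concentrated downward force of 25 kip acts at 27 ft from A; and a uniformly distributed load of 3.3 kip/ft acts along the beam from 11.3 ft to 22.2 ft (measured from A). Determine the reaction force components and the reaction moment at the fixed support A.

Resultant of the distributed load: 3.3 × 10.9 = 35.97 kip at 16.75 ft from A.
ΣF_x = 0: A_x = 0.
ΣF_y = 0: A_y − 30 − 25 − 3.3·10.9 = 0 → A_y = 90.97 kip.
ΣM about A: M_A − 30·21 − 25·27 − (3.3·10.9)·16.75 = 0 → M_A = 1907 kip·ft.

A_x = 0, A_y = 90.97 kip, M_A = 1907 kip·ft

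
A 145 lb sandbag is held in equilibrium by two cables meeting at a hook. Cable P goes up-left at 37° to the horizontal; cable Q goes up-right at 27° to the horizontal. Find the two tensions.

T_P = 143.7 lb, T_Q = 128.8 lb

ΣF_x = 0: −T_P·cos37° + T_Q·cos27° = 0 → T_Q = 0.89633·T_P.
ΣF_y = 0: T_P·sin37° + T_Q·sin27° = 145.
Substitute: T_P·(0.601815 + 0.89633·0.45399) = 145 → T_P = 143.744 ≈ 143.7 lb.
Then T_Q = 0.89633 × 143.744 = 128.8 lb.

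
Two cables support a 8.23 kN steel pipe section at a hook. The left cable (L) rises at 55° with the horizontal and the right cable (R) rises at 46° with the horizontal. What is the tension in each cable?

ΣF_x = 0: −T_L·cos55° + T_R·cos46° = 0 → T_R = 0.825696·T_L.
ΣF_y = 0: T_L·sin55° + T_R·sin46° = 8.23.
Substitute: T_L·(0.819152 + 0.825696·0.71934) = 8.23 → T_L = 5.82404 ≈ 5.824 kN.
Then T_R = 0.825696 × 5.82404 = 4.809 kN.

T_L = 5.824 kN, T_R = 4.809 kN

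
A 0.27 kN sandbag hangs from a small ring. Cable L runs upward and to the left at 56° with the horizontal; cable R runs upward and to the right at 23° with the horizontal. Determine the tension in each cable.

ΣF_x = 0: −T_L·cos56° + T_R·cos23° = 0 → T_R = 0.607485·T_L.
ΣF_y = 0: T_L·sin56° + T_R·sin23° = 0.27.
Substitute: T_L·(0.829038 + 0.607485·0.390731) = 0.27 → T_L = 0.253188 ≈ 0.2532 kN.
Then T_R = 0.607485 × 0.253188 = 0.1538 kN.

T_L = 0.2532 kN, T_R = 0.1538 kN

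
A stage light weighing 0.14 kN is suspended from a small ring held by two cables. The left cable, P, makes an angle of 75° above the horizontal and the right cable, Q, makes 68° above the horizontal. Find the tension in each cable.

ΣF_x = 0: −T_P·cos75° + T_Q·cos68° = 0 → T_Q = 0.690909·T_P.
ΣF_y = 0: T_P·sin75° + T_Q·sin68° = 0.14.
Substitute: T_P·(0.965926 + 0.690909·0.927184) = 0.14 → T_P = 0.0871446 ≈ 0.08714 kN.
Then T_Q = 0.690909 × 0.0871446 = 0.06021 kN.

T_P = 0.08714 kN, T_Q = 0.06021 kN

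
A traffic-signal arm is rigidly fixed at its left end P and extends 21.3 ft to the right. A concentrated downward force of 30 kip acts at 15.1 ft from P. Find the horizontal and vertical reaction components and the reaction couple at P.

ΣF_x = 0: P_x = 0.
ΣF_y = 0: P_y − 30 = 0 → P_y = 30.00 kip.
ΣM about P: M_P − 30·15.1 = 0 → M_P = 453.0 kip·ft.

P_x = 0, P_y = 30.00 kip, M_P = 453.0 kip·ft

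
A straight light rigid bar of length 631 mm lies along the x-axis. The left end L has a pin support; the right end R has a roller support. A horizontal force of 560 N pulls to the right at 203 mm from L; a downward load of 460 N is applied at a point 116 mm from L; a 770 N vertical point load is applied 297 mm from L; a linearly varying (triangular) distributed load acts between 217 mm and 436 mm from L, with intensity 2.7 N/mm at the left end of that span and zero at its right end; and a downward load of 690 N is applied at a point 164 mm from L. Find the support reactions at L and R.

L_x = -560.0 N, L_y = 1453 N, R_y = 762.2 N

Resultant of the triangular load: ½ × 2.7 × 219 = 295.65 N, acting at 290 mm from L (one-third of the span from the peak).
ΣM about L: R_y·631 − 460·116 − 770·297 − (½·2.7·219)·290 − 690·164 = 0 → R_y = 480948.5/631 = 762.2 N.
ΣF_y = 0: L_y + 762.2 − 460 − 770 − ½·2.7·219 − 690 = 0 → L_y = 1453 N.
ΣF_x = 0: L_x + 560 = 0 → L_x = -560.0 N.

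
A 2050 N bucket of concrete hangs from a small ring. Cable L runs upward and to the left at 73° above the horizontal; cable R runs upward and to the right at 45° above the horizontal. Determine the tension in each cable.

ΣF_x = 0: −T_L·cos73° + T_R·cos45° = 0 → T_R = 0.413476·T_L.
ΣF_y = 0: T_L·sin73° + T_R·sin45° = 2050.
Substitute: T_L·(0.956305 + 0.413476·0.707107) = 2050 → T_L = 1641.74 ≈ 1642 N.
Then T_R = 0.413476 × 1641.74 = 678.8 N.

T_L = 1642 N, T_R = 678.8 N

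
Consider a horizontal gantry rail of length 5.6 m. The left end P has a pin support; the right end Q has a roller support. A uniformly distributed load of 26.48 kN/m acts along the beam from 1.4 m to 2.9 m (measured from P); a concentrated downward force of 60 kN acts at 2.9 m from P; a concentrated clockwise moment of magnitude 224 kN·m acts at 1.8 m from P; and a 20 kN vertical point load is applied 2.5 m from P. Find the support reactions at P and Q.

P_x = 0, P_y = 24.47 kN, Q_y = 95.25 kN

Resultant of the distributed load: 26.48 × 1.5 = 39.72 kN at 2.15 m from P.
Taking moments about P: Q_y·5.6 − (26.48·1.5)·2.15 − 60·2.9 − 224 − 20·2.5 = 0 → Q_y = 533.398/5.6 = 95.2496 ≈ 95.25 kN.
ΣF_y = 0: P_y + 95.2496 − 26.48·1.5 − 60 − 20 = 0 → P_y = 24.47 kN.
ΣF_x = 0: no horizontal applied forces, so P_x = 0.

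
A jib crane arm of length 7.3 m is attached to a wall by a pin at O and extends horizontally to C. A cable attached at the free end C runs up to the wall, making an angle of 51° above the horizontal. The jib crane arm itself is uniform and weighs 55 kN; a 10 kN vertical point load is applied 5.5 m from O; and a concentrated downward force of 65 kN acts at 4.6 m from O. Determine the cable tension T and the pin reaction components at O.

T = 97.78 kN, O_x = 61.54 kN, O_y = 54.01 kN

ΣM about O: T·sin51°·7.3 − 55·3.65 − 10·5.5 − 65·4.6 = 0 → T = 554.75/(7.3·0.777146) = 97.7849 ≈ 97.78 kN.
ΣF_x = 0: O_x − T·cos51° = 0 → O_x = 97.7849 × 0.62932 = 61.54 kN.
ΣF_y = 0: O_y + T·sin51° − 55 − 10 − 65 = 0 → O_y = 130 − 97.7849 × 0.777146 = 54.01 kN.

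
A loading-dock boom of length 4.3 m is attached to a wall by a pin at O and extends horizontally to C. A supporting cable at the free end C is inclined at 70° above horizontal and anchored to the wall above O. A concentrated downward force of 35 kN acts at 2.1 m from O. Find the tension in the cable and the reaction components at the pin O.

ΣM about O: T·sin70°·4.3 − 35·2.1 = 0 → T = 73.5/(4.3·0.939693) = 18.19 kN.
ΣF_x = 0: O_x − T·cos70° = 0 → O_x = 18.19 × 0.34202 = 6.221 kN.
ΣF_y = 0: O_y + T·sin70° − 35 = 0 → O_y = 35 − 18.19 × 0.939693 = 17.91 kN.

T = 18.19 kN, O_x = 6.221 kN, O_y = 17.91 kN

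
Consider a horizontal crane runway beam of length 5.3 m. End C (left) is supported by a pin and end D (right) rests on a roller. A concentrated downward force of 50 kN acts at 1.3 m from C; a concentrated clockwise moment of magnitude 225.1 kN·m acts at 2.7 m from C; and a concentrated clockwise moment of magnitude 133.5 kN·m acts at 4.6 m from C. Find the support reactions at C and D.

ΣM about C: D_y·5.3 − 50·1.3 − 225.1 − 133.5 = 0 → D_y = 423.6/5.3 = 79.9245 ≈ 79.92 kN.
ΣF_y = 0: C_y + 79.9245 − 50 = 0 → C_y = -29.92 kN.
ΣF_x = 0: no horizontal applied forces, so C_x = 0.

C_x = 0, C_y = -29.92 kN, D_y = 79.92 kN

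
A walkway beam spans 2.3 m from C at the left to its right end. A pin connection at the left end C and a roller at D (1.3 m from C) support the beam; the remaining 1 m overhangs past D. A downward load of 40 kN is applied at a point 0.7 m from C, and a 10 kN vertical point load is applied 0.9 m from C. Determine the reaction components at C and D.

C_x = 0, C_y = 21.54 kN, D_y = 28.46 kN

Moments about C: D_y·1.3 − 40·0.7 − 10·0.9 = 0 → D_y = 37/1.3 = 28.4615 ≈ 28.46 kN.
ΣF_y = 0: C_y + 28.4615 − 40 − 10 = 0 → C_y = 21.54 kN.
ΣF_x = 0: no horizontal applied forces, so C_x = 0.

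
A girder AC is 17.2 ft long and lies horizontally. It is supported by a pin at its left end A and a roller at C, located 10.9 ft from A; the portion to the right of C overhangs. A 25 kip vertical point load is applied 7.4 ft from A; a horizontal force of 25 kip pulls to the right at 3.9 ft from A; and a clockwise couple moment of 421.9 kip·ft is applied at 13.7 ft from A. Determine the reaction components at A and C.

A_x = -25.00 kip, A_y = -30.68 kip, C_y = 55.68 kip

Moments about A: C_y·10.9 − 25·7.4 − 421.9 = 0 → C_y = 606.9/10.9 = 55.6789 ≈ 55.68 kip.
ΣF_y = 0: A_y + 55.6789 − 25 = 0 → A_y = -30.68 kip.
ΣF_x = 0: A_x + 25 = 0 → A_x = -25.00 kip.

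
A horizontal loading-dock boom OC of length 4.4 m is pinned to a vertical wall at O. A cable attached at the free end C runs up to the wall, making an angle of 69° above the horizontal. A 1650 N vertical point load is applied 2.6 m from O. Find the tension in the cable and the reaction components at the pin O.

T = 1044 N, O_x = 374.3 N, O_y = 675.0 N

ΣM about O: T·sin69°·4.4 − 1650·2.6 = 0 → T = 4290/(4.4·0.93358) = 1044.37 ≈ 1044 N.
ΣF_x = 0: O_x − T·cos69° = 0 → O_x = 1044.37 × 0.358368 = 374.3 N.
ΣF_y = 0: O_y + T·sin69° − 1650 = 0 → O_y = 1650 − 1044.37 × 0.93358 = 675.0 N.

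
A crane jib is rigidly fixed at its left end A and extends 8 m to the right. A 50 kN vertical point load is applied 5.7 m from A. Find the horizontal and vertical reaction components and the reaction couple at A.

A_x = 0, A_y = 50.00 kN, M_A = 285.0 kN·m

ΣF_x = 0: A_x = 0.
ΣF_y = 0: A_y − 50 = 0 → A_y = 50.00 kN.
ΣM about A: M_A − 50·5.7 = 0 → M_A = 285.0 kN·m.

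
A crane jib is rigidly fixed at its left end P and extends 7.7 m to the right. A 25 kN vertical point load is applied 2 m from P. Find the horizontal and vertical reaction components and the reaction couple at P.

P_x = 0, P_y = 25.00 kN, M_P = 50.00 kN·m

ΣF_x = 0: P_x = 0.
ΣF_y = 0: P_y − 25 = 0 → P_y = 25.00 kN.
ΣM about P: M_P − 25·2 = 0 → M_P = 50.00 kN·m.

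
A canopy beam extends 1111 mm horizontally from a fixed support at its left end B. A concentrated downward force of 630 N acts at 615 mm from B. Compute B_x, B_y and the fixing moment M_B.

B_x = 0, B_y = 630.0 N, M_B = 387400 N·mm

ΣF_x = 0: B_x = 0.
ΣF_y = 0: B_y − 630 = 0 → B_y = 630.0 N.
ΣM about B: M_B − 630·615 = 0 → M_B = 387400 N·mm.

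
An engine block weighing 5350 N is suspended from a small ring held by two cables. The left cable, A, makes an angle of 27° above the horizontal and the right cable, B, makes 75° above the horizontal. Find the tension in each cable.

T_A = 1416 N, T_B = 4873 N

ΣF_x = 0: −T_A·cos27° + T_B·cos75° = 0 → T_B = 3.44258·T_A.
ΣF_y = 0: T_A·sin27° + T_B·sin75° = 5350.
Substitute: T_A·(0.45399 + 3.44258·0.965926) = 5350 → T_A = 1415.62 ≈ 1416 N.
Then T_B = 3.44258 × 1415.62 = 4873 N.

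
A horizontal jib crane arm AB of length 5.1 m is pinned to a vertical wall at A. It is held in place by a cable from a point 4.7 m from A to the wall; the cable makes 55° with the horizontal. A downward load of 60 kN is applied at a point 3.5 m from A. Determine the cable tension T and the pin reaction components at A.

ΣM about A: T·sin55°·4.7 − 60·3.5 = 0 → T = 210/(4.7·0.819152) = 54.5453 ≈ 54.55 kN.
ΣF_x = 0: A_x − T·cos55° = 0 → A_x = 54.5453 × 0.573576 = 31.29 kN.
ΣF_y = 0: A_y + T·sin55° − 60 = 0 → A_y = 60 − 54.5453 × 0.819152 = 15.32 kN.

T = 54.55 kN, A_x = 31.29 kN, A_y = 15.32 kN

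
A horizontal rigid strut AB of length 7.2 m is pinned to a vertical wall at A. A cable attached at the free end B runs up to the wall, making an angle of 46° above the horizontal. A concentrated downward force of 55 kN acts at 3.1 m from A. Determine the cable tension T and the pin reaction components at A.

T = 32.92 kN, A_x = 22.87 kN, A_y = 31.32 kN

ΣM about A: T·sin46°·7.2 − 55·3.1 = 0 → T = 170.5/(7.2·0.71934) = 32.9198 ≈ 32.92 kN.
ΣF_x = 0: A_x − T·cos46° = 0 → A_x = 32.9198 × 0.694658 = 22.87 kN.
ΣF_y = 0: A_y + T·sin46° − 55 = 0 → A_y = 55 − 32.9198 × 0.71934 = 31.32 kN.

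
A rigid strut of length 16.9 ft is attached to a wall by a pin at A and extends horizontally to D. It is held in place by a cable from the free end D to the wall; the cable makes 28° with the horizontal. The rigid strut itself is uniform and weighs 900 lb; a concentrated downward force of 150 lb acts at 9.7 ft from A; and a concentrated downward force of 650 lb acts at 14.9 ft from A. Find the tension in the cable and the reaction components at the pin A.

ΣM about A: T·sin28°·16.9 − 900·8.45 − 150·9.7 − 650·14.9 = 0 → T = 18745/(16.9·0.469472) = 2362.59 ≈ 2363 lb.
ΣF_x = 0: A_x − T·cos28° = 0 → A_x = 2362.59 × 0.882948 = 2086 lb.
ΣF_y = 0: A_y + T·sin28° − 900 − 150 − 650 = 0 → A_y = 1700 − 2362.59 × 0.469472 = 590.8 lb.

T = 2363 lb, A_x = 2086 lb, A_y = 590.8 lb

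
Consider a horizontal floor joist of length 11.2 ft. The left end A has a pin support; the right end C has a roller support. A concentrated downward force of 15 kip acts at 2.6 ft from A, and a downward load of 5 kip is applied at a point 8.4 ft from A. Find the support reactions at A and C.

Taking moments about A: C_y·11.2 − 15·2.6 − 5·8.4 = 0 → C_y = 81/11.2 = 7.23214 ≈ 7.232 kip.
ΣF_y = 0: A_y + 7.23214 − 15 − 5 = 0 → A_y = 12.77 kip.
ΣF_x = 0: no horizontal applied forces, so A_x = 0.

A_x = 0, A_y = 12.77 kip, C_y = 7.232 kip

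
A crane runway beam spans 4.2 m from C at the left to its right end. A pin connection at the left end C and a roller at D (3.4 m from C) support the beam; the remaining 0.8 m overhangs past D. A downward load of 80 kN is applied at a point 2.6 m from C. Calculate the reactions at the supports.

ΣM about C: D_y·3.4 − 80·2.6 = 0 → D_y = 208/3.4 = 61.1765 ≈ 61.18 kN.
ΣF_y = 0: C_y + 61.1765 − 80 = 0 → C_y = 18.82 kN.
ΣF_x = 0: no horizontal applied forces, so C_x = 0.

C_x = 0, C_y = 18.82 kN, D_y = 61.18 kN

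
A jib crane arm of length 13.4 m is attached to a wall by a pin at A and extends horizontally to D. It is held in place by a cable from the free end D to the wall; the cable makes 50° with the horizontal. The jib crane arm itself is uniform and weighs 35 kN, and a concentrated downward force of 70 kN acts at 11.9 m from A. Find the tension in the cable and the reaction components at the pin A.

T = 104.0 kN, A_x = 66.85 kN, A_y = 25.34 kN

ΣM about A: T·sin50°·13.4 − 35·6.7 − 70·11.9 = 0 → T = 1067.5/(13.4·0.766044) = 103.994 ≈ 104.0 kN.
ΣF_x = 0: A_x − T·cos50° = 0 → A_x = 103.994 × 0.642788 = 66.85 kN.
ΣF_y = 0: A_y + T·sin50° − 35 − 70 = 0 → A_y = 105 − 103.994 × 0.766044 = 25.34 kN.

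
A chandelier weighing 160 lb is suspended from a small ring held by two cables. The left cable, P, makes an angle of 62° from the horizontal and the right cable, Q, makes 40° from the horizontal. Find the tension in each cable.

T_P = 125.3 lb, T_Q = 76.79 lb

ΣF_x = 0: −T_P·cos62° + T_Q·cos40° = 0 → T_Q = 0.612852·T_P.
ΣF_y = 0: T_P·sin62° + T_Q·sin40° = 160.
Substitute: T_P·(0.882948 + 0.612852·0.642788) = 160 → T_P = 125.305 ≈ 125.3 lb.
Then T_Q = 0.612852 × 125.305 = 76.79 lb.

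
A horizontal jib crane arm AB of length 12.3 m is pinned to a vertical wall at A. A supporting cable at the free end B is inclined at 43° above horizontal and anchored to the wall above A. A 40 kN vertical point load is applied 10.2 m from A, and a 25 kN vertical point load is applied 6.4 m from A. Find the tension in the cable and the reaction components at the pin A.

T = 67.71 kN, A_x = 49.52 kN, A_y = 18.82 kN

ΣM about A: T·sin43°·12.3 − 40·10.2 − 25·6.4 = 0 → T = 568/(12.3·0.681998) = 67.7111 ≈ 67.71 kN.
ΣF_x = 0: A_x − T·cos43° = 0 → A_x = 67.7111 × 0.731354 = 49.52 kN.
ΣF_y = 0: A_y + T·sin43° − 40 − 25 = 0 → A_y = 65 − 67.7111 × 0.681998 = 18.82 kN.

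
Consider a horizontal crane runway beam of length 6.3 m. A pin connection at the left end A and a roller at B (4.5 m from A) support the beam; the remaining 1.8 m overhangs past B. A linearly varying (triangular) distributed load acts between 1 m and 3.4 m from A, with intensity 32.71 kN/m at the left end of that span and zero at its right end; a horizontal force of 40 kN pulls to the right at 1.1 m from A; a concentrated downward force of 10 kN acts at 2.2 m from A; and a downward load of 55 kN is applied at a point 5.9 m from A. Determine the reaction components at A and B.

Resultant of the triangular load: ½ × 32.71 × 2.4 = 39.252 kN, acting at 1.8 m from A (one-third of the span from the peak).
Moments about A: B_y·4.5 − (½·32.71·2.4)·1.8 − 10·2.2 − 55·5.9 = 0 → B_y = 417.1536/4.5 = 92.7008 ≈ 92.70 kN.
ΣF_y = 0: A_y + 92.7008 − ½·32.71·2.4 − 10 − 55 = 0 → A_y = 11.55 kN.
ΣF_x = 0: A_x + 40 = 0 → A_x = -40.00 kN.

A_x = -40.00 kN, A_y = 11.55 kN, B_y = 92.70 kN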